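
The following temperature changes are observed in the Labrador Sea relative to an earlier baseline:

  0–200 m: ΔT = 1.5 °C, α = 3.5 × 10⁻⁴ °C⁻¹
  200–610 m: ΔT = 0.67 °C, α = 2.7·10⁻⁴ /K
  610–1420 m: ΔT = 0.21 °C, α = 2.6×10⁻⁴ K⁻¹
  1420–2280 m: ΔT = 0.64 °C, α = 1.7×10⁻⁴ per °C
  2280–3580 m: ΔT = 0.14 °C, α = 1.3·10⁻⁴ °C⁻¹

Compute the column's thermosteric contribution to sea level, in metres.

Δh ≈ 0.341 m

Layer 1: 200 × 1.5 × 3.5×10⁻⁴ = 0.10500 m
2.7×10⁻⁴ × 0.67 × 410 = 0.074169 m
610–1420 m: 810 × 2.6×10⁻⁴ × 0.21 = 0.044226 m
Layer 4: 0.64 × 1.7×10⁻⁴ × 860 = 0.093568 m
0.14 × 1.3×10⁻⁴ × 1300 = 0.02366 m
Δh = 0.10500 + 0.074169 + 0.044226 + 0.093568 + 0.02366 = 0.340623 m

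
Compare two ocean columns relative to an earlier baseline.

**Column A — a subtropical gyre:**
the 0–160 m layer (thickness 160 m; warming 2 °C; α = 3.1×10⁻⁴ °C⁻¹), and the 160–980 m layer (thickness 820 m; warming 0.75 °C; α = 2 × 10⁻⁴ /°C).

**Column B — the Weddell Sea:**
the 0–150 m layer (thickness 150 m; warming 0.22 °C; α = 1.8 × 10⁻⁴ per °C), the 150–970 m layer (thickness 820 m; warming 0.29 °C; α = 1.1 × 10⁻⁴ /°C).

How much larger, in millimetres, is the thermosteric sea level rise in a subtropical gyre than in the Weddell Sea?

190 mm larger

A Layer 1: 3.1×10⁻⁴ × 160 × 2 = 0.09920 m
A Layer 2: 0.75 × 820 × 2×10⁻⁴ = 0.12300 m
A total: 0.22220 m
B 0.22 × 150 × 1.8×10⁻⁴ = 0.00594 m
B 150–970 m: 0.29 × 1.1×10⁻⁴ × 820 = 0.026158 m
B total: 0.032098 m
Difference: 0.22220 − 0.032098 = 0.190102 m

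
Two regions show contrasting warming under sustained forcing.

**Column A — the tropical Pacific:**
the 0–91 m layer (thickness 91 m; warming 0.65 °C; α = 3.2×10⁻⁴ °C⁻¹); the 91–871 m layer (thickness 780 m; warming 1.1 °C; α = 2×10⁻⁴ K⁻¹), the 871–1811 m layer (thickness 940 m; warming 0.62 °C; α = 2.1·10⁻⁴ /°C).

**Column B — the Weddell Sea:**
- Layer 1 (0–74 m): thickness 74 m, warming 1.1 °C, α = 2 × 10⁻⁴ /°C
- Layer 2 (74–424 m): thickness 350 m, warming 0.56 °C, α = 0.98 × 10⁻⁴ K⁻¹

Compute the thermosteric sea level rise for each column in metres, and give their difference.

A: 0.313 m; B: 0.0355 m; difference 0.277 m

A 3.2×10⁻⁴ × 91 × 0.65 = 0.018928 m
A 91–871 m: 1.1 × 780 × 2×10⁻⁴ = 0.17160 m
A 871–1811 m: 940 × 0.62 × 2.1×10⁻⁴ = 0.122388 m
A total: 0.312916 m
B 0–74 m: 2×10⁻⁴ × 1.1 × 74 = 0.01628 m
B Layer 2: 350 × 0.56 × 0.98×10⁻⁴ = 0.019208 m
B total: 0.035488 m
Difference: 0.312916 − 0.035488 = 0.277428 m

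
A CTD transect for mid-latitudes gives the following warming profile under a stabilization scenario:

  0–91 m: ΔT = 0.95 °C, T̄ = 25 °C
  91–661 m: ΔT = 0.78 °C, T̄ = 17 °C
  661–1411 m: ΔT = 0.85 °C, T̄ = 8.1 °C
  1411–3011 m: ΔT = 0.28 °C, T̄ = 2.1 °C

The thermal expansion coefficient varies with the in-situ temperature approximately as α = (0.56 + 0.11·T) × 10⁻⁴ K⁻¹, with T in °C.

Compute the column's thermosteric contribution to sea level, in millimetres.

Layer 1: α = (0.56 + 0.11×25)×10⁻⁴ = 3.31×10⁻⁴ K⁻¹
Layer 2: α = (0.56 + 0.11×17)×10⁻⁴ = 2.43×10⁻⁴ K⁻¹
Layer 3: α = (0.56 + 0.11×8.1)×10⁻⁴ = 1.451×10⁻⁴ K⁻¹
Layer 4: α = (0.56 + 0.11×2.1)×10⁻⁴ = 0.791×10⁻⁴ K⁻¹
Layer 1: 0.95 × 3.31×10⁻⁴ × 91 = 0.02861495 m
570 × 0.78 × 2.43×10⁻⁴ = 0.1080378 m
1.451×10⁻⁴ × 0.85 × 750 = 0.09250125 m
1411–3011 m: 1600 × 0.28 × 0.791×10⁻⁴ = 0.0354368 m
Δh = 0.02861495 + 0.1080378 + 0.09250125 + 0.0354368 = 0.2645908 m ≈ 265 mm

Δh = 265 mm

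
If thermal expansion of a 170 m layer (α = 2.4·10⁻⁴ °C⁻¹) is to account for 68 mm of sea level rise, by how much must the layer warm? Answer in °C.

ΔT ≈ 1.7 °C

ΔT = Δh/(αH) = 0.068 / (2.4×10⁻⁴ × 170) ≈ 1.667 °C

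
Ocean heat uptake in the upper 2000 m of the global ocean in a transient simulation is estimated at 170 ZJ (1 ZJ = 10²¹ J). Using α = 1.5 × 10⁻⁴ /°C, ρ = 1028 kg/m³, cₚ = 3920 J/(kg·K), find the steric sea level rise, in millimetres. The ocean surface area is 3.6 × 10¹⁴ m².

Per unit area: Q = 170×10²¹ / (3.6×10¹⁴) ≈ 4.722×10⁸ J/m²
Δh = αQ/(ρcₚ) = 1.5×10⁻⁴ × 4.722×10⁸ / (1028 × 3920) ≈ 0.017577 m

about 17.6 mm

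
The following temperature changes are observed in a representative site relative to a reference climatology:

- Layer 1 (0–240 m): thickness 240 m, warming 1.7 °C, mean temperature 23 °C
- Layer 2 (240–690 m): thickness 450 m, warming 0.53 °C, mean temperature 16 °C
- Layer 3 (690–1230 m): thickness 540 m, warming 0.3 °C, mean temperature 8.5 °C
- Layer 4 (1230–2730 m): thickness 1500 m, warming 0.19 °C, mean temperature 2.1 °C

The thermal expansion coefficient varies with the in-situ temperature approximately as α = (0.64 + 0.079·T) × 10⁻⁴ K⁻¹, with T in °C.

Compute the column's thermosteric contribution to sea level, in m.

Layer 1: α = (0.64 + 0.079×23)×10⁻⁴ = 2.457×10⁻⁴ K⁻¹
Layer 2: α = (0.64 + 0.079×16)×10⁻⁴ = 1.904×10⁻⁴ K⁻¹
Layer 3: α = (0.64 + 0.079×8.5)×10⁻⁴ = 1.3115×10⁻⁴ K⁻¹
Layer 4: α = (0.64 + 0.079×2.1)×10⁻⁴ = 0.8059×10⁻⁴ K⁻¹
2.457×10⁻⁴ × 240 × 1.7 = 0.1002456 m
240–690 m: 0.53 × 450 × 1.904×10⁻⁴ = 0.0454104 m
Layer 3: 0.3 × 540 × 1.3115×10⁻⁴ = 0.0212463 m
1230–2730 m: 1500 × 0.19 × 0.8059×10⁻⁴ = 0.02296815 m
Δh = 0.1002456 + 0.0454104 + 0.0212463 + 0.02296815 = 0.18987045 m

Δh ≈ 0.190 m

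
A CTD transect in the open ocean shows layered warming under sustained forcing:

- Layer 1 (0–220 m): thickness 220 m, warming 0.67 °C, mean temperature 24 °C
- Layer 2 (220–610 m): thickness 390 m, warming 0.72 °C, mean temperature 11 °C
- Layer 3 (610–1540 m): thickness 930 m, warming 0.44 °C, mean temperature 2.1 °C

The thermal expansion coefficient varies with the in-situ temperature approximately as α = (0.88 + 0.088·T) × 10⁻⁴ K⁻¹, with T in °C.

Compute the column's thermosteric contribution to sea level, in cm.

14 cm

Layer 1: α = (0.88 + 0.088×24)×10⁻⁴ = 2.992×10⁻⁴ K⁻¹
Layer 2: α = (0.88 + 0.088×11)×10⁻⁴ = 1.848×10⁻⁴ K⁻¹
Layer 3: α = (0.88 + 0.088×2.1)×10⁻⁴ = 1.0648×10⁻⁴ K⁻¹
2.992×10⁻⁴ × 220 × 0.67 = 0.04410208 m
Layer 2: 1.848×10⁻⁴ × 0.72 × 390 = 0.05189184 m
0.44 × 1.0648×10⁻⁴ × 930 = 0.043571616 m
Δh = 0.04410208 + 0.05189184 + 0.043571616 = 0.139565536 m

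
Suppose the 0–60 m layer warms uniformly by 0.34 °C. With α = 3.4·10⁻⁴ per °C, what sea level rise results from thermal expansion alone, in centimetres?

0.694 cm

Δh = αΔT·H = 3.4×10⁻⁴ × 0.34 × 60 = 0.006936 m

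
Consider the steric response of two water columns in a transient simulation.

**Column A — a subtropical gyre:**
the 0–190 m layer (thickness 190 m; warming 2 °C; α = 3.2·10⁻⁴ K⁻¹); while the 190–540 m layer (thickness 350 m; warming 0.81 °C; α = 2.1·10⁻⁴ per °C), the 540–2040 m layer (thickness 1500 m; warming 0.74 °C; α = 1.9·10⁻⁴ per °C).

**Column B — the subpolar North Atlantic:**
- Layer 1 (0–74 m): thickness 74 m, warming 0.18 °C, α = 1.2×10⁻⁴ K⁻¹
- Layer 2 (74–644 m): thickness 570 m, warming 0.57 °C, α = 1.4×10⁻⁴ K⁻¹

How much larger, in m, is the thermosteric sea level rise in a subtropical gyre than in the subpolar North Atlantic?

A 2 × 3.2×10⁻⁴ × 190 = 0.12160 m
A 2.1×10⁻⁴ × 350 × 0.81 = 0.059535 m
A 540–2040 m: 0.74 × 1.9×10⁻⁴ × 1500 = 0.21090 m
A total: 0.392035 m
B 1.2×10⁻⁴ × 74 × 0.18 = 0.0015984 m
B Layer 2: 0.57 × 570 × 1.4×10⁻⁴ = 0.045486 m
B total: 0.0470844 m
Difference: 0.392035 − 0.0470844 = 0.3449506 m

0.345 m larger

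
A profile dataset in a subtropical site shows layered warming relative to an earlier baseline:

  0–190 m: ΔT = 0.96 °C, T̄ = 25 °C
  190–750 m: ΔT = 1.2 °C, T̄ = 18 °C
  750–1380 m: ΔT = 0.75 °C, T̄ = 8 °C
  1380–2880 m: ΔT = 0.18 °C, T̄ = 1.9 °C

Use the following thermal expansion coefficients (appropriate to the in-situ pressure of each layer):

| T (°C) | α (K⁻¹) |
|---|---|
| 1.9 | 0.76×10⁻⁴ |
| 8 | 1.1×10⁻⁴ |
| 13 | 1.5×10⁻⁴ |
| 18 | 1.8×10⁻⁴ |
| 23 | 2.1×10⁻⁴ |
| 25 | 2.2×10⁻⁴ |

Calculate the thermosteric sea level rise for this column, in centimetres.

Layer 1 at 25 °C → α = 2.2×10⁻⁴ K⁻¹
Layer 2 at 18 °C → α = 1.8×10⁻⁴ K⁻¹
Layer 3 at 8 °C → α = 1.1×10⁻⁴ K⁻¹
Layer 4 at 1.9 °C → α = 0.76×10⁻⁴ K⁻¹
0–190 m: 0.96 × 190 × 2.2×10⁻⁴ = 0.040128 m
1.2 × 1.8×10⁻⁴ × 560 = 0.12096 m
630 × 1.1×10⁻⁴ × 0.75 = 0.051975 m
1380–2880 m: 0.76×10⁻⁴ × 1500 × 0.18 = 0.02052 m
Δh = 0.040128 + 0.12096 + 0.051975 + 0.02052 = 0.233583 m

Δh ≈ 23 cm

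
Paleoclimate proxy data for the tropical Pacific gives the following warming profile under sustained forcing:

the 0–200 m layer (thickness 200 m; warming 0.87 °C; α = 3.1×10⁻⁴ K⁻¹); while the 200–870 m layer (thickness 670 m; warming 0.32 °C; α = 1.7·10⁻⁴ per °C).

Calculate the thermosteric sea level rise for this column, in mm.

3.1×10⁻⁴ × 0.87 × 200 = 0.05394 m
1.7×10⁻⁴ × 0.32 × 670 = 0.036448 m
Δh = 0.05394 + 0.036448 = 0.090388 m

Δh ≈ 90.4 mm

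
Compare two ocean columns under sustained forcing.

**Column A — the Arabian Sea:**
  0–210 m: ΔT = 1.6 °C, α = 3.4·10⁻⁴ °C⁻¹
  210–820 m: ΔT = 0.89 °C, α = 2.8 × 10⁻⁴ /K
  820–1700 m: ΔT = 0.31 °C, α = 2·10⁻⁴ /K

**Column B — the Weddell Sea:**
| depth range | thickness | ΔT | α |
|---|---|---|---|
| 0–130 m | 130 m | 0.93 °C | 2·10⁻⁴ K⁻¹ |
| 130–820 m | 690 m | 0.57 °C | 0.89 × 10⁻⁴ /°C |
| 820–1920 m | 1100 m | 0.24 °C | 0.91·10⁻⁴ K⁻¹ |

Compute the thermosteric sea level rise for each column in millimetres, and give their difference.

Δh_A ≈ 320 mm, Δh_B ≈ 83 mm; difference ≈ 240 mm

A Layer 1: 3.4×10⁻⁴ × 1.6 × 210 = 0.11424 m
A Layer 2: 2.8×10⁻⁴ × 610 × 0.89 = 0.152012 m
A 820–1700 m: 0.31 × 880 × 2×10⁻⁴ = 0.05456 m
A total: 0.320812 m
B 0.93 × 2×10⁻⁴ × 130 = 0.02418 m
B 690 × 0.57 × 0.89×10⁻⁴ = 0.0350037 m
B 820–1920 m: 0.91×10⁻⁴ × 1100 × 0.24 = 0.024024 m
B total: 0.0832077 m
Difference: 0.320812 − 0.0832077 = 0.2376043 m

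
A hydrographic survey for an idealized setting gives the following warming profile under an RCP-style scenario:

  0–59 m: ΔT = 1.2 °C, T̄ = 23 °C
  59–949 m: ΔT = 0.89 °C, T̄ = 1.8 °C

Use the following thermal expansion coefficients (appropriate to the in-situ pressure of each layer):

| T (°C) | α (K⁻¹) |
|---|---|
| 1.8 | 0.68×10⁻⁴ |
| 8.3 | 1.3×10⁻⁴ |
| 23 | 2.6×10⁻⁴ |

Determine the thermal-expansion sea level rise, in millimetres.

Layer 1 at 23 °C → α = 2.6×10⁻⁴ K⁻¹
Layer 2 at 1.8 °C → α = 0.68×10⁻⁴ K⁻¹
Layer 1: 1.2 × 2.6×10⁻⁴ × 59 = 0.018408 m
Layer 2: 890 × 0.68×10⁻⁴ × 0.89 = 0.0538628 m
Δh = 0.018408 + 0.0538628 = 0.0722708 m

72.3 mm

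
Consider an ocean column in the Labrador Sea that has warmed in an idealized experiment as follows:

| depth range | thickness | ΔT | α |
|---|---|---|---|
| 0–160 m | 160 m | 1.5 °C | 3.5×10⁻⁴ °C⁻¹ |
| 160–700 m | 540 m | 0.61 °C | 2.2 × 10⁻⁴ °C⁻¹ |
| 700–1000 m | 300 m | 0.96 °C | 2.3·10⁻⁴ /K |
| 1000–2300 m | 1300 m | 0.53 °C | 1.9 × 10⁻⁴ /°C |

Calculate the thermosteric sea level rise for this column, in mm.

160 × 1.5 × 3.5×10⁻⁴ = 0.08400 m
Layer 2: 540 × 2.2×10⁻⁴ × 0.61 = 0.072468 m
Layer 3: 0.96 × 300 × 2.3×10⁻⁴ = 0.06624 m
1000–2300 m: 1.9×10⁻⁴ × 1300 × 0.53 = 0.13091 m
Δh = 0.08400 + 0.072468 + 0.06624 + 0.13091 = 0.353618 m ≈ 354 mm

354 mm of thermosteric rise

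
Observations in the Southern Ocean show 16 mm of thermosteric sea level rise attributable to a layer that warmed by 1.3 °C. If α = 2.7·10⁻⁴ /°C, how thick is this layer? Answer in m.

H = Δh/(αΔT) = 0.016 / (2.7×10⁻⁴ × 1.3) ≈ 45.58 m

H ≈ 45.6 m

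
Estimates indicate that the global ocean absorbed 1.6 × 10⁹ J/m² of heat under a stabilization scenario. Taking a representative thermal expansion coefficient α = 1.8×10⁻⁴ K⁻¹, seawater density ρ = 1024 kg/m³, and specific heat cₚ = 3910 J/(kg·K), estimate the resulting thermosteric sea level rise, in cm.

Δh = αQ/(ρcₚ) = 1.8×10⁻⁴ × 1.6×10⁹ / (1024 × 3910) ≈ 0.071931 m

7.19 cm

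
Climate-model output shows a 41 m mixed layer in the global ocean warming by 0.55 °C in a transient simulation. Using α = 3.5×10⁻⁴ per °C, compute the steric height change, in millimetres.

Δh = αΔT·H = 3.5×10⁻⁴ × 0.55 × 41 = 0.0078925 m

Δh = 7.89 mm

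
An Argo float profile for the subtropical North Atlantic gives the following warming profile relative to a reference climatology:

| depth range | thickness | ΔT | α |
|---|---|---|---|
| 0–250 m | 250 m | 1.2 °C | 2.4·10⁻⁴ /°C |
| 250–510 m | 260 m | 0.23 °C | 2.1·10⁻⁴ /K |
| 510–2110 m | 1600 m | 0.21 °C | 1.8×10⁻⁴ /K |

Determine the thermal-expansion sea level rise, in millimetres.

145 mm

0–250 m: 1.2 × 250 × 2.4×10⁻⁴ = 0.07200 m
Layer 2: 0.23 × 2.1×10⁻⁴ × 260 = 0.012558 m
510–2110 m: 1.8×10⁻⁴ × 0.21 × 1600 = 0.06048 m
Δh = 0.07200 + 0.012558 + 0.06048 = 0.145038 m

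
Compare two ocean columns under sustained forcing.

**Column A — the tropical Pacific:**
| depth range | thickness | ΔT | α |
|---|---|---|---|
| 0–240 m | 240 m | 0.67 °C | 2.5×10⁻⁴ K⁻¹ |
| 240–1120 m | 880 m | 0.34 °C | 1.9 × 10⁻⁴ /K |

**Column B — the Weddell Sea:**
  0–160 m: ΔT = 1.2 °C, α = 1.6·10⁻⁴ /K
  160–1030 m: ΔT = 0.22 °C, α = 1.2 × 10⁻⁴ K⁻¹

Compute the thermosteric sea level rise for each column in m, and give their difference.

Δh_A ≈ 0.0970 m, Δh_B ≈ 0.0537 m; difference ≈ 0.0434 m

A Layer 1: 0.67 × 2.5×10⁻⁴ × 240 = 0.04020 m
A 240–1120 m: 0.34 × 880 × 1.9×10⁻⁴ = 0.056848 m
A total: 0.097048 m
B Layer 1: 1.2 × 160 × 1.6×10⁻⁴ = 0.03072 m
B Layer 2: 0.22 × 1.2×10⁻⁴ × 870 = 0.022968 m
B total: 0.053688 m
Difference: 0.097048 − 0.053688 = 0.04336 m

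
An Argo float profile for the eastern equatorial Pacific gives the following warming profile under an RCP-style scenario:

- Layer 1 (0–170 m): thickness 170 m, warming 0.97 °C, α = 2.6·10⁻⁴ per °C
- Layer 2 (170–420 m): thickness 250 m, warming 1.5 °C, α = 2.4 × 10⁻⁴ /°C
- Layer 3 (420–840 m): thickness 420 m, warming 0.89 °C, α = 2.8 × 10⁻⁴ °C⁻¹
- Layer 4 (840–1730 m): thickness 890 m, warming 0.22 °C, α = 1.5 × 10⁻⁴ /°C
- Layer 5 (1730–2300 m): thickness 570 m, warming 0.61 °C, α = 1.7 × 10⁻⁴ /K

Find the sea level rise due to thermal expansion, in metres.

0–170 m: 0.97 × 170 × 2.6×10⁻⁴ = 0.042874 m
Layer 2: 1.5 × 2.4×10⁻⁴ × 250 = 0.09000 m
420–840 m: 420 × 2.8×10⁻⁴ × 0.89 = 0.104664 m
840–1730 m: 890 × 1.5×10⁻⁴ × 0.22 = 0.02937 m
1.7×10⁻⁴ × 0.61 × 570 = 0.059109 m
Δh = 0.042874 + 0.09000 + 0.104664 + 0.02937 + 0.059109 = 0.326017 m ≈ 0.326 m

Δh ≈ 0.326 m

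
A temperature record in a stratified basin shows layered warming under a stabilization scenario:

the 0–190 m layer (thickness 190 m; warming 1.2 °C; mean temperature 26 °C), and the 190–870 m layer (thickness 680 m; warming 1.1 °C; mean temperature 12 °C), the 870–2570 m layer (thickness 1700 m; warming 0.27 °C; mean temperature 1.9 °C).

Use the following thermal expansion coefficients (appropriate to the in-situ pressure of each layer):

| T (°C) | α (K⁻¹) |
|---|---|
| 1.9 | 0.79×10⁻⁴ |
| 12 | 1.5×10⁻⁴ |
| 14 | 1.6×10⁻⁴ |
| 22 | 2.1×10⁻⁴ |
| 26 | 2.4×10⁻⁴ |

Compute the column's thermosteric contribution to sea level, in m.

0.203 m of thermosteric rise

Layer 1 at 26 °C → α = 2.4×10⁻⁴ K⁻¹
Layer 2 at 12 °C → α = 1.5×10⁻⁴ K⁻¹
Layer 3 at 1.9 °C → α = 0.79×10⁻⁴ K⁻¹
190 × 2.4×10⁻⁴ × 1.2 = 0.05472 m
190–870 m: 1.1 × 680 × 1.5×10⁻⁴ = 0.11220 m
Layer 3: 0.27 × 1700 × 0.79×10⁻⁴ = 0.036261 m
Δh = 0.05472 + 0.11220 + 0.036261 = 0.203181 m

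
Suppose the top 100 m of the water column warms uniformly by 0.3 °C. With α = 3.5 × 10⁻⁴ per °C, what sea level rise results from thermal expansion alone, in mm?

Δh = αΔT·H = 3.5×10⁻⁴ × 0.3 × 100 = 0.01050 m

11 mm of thermosteric rise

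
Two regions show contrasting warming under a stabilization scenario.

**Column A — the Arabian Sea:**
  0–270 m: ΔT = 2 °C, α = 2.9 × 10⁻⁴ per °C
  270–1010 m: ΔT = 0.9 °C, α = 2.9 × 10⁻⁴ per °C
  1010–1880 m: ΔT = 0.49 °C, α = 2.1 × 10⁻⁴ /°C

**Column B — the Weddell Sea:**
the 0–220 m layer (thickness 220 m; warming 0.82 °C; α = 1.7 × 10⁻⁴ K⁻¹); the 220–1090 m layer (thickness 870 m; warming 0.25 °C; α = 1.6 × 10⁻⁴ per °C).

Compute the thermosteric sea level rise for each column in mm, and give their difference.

Δh_A ≈ 439 mm, Δh_B ≈ 65.5 mm; difference ≈ 374 mm

A 270 × 2.9×10⁻⁴ × 2 = 0.15660 m
A Layer 2: 2.9×10⁻⁴ × 0.9 × 740 = 0.19314 m
A 1010–1880 m: 870 × 0.49 × 2.1×10⁻⁴ = 0.089523 m
A total: 0.439263 m
B Layer 1: 1.7×10⁻⁴ × 0.82 × 220 = 0.030668 m
B Layer 2: 870 × 1.6×10⁻⁴ × 0.25 = 0.03480 m
B total: 0.065468 m
Difference: 0.439263 − 0.065468 = 0.373795 m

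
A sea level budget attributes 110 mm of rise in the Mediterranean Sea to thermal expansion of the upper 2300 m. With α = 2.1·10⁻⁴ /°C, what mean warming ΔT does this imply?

ΔT = Δh/(αH) = 0.11 / (2.1×10⁻⁴ × 2300) ≈ 0.2277 °C

0.228 °C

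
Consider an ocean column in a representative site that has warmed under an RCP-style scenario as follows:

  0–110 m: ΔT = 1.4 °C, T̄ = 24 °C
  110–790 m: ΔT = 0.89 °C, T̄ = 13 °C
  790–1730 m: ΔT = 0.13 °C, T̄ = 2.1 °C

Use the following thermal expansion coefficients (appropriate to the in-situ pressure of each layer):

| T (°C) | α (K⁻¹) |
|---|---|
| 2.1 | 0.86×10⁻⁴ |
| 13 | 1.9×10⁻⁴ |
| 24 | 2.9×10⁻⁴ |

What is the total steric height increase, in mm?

170 mm of thermosteric rise

Layer 1 at 24 °C → α = 2.9×10⁻⁴ K⁻¹
Layer 2 at 13 °C → α = 1.9×10⁻⁴ K⁻¹
Layer 3 at 2.1 °C → α = 0.86×10⁻⁴ K⁻¹
Layer 1: 1.4 × 2.9×10⁻⁴ × 110 = 0.04466 m
110–790 m: 1.9×10⁻⁴ × 680 × 0.89 = 0.114988 m
790–1730 m: 0.86×10⁻⁴ × 0.13 × 940 = 0.0105092 m
Δh = 0.04466 + 0.114988 + 0.0105092 = 0.1701572 m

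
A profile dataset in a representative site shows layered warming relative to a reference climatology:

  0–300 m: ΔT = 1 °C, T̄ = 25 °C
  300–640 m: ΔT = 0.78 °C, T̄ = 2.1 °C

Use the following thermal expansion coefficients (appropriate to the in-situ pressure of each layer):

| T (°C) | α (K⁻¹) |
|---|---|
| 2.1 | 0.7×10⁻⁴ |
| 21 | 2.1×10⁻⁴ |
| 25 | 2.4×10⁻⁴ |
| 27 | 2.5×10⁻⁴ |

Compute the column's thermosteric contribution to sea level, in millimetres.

Layer 1 at 25 °C → α = 2.4×10⁻⁴ K⁻¹
Layer 2 at 2.1 °C → α = 0.7×10⁻⁴ K⁻¹
0–300 m: 2.4×10⁻⁴ × 1 × 300 = 0.07200 m
Layer 2: 0.7×10⁻⁴ × 0.78 × 340 = 0.018564 m
Δh = 0.07200 + 0.018564 = 0.090564 m

about 90.6 mm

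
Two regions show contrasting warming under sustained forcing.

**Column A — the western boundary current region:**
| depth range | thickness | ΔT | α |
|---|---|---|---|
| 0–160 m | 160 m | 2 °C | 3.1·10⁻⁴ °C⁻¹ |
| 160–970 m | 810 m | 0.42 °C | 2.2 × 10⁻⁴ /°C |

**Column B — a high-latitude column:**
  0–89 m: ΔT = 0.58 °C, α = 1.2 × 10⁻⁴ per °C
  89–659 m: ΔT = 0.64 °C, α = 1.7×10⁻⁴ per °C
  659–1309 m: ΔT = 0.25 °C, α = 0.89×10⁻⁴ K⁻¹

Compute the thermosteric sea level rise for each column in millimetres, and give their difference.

Δh_A ≈ 174 mm, Δh_B ≈ 82.7 mm; difference ≈ 91.4 mm

A 3.1×10⁻⁴ × 2 × 160 = 0.09920 m
A Layer 2: 810 × 0.42 × 2.2×10⁻⁴ = 0.074844 m
A total: 0.174044 m
B 1.2×10⁻⁴ × 89 × 0.58 = 0.0061944 m
B 89–659 m: 1.7×10⁻⁴ × 0.64 × 570 = 0.062016 m
B 659–1309 m: 0.89×10⁻⁴ × 0.25 × 650 = 0.0144625 m
B total: 0.0826729 m
Difference: 0.174044 − 0.0826729 = 0.0913711 m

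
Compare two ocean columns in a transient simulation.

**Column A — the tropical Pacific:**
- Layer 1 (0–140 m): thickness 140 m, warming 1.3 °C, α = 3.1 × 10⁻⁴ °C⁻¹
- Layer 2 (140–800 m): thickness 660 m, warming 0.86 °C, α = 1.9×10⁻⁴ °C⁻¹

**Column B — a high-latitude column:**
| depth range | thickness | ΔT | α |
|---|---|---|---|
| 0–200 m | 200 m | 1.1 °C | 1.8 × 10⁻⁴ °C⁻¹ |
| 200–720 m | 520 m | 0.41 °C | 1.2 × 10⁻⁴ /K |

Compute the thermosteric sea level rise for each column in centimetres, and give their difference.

A 0–140 m: 1.3 × 3.1×10⁻⁴ × 140 = 0.05642 m
A Layer 2: 660 × 1.9×10⁻⁴ × 0.86 = 0.107844 m
A total: 0.164264 m
B 1.1 × 1.8×10⁻⁴ × 200 = 0.03960 m
B 0.41 × 1.2×10⁻⁴ × 520 = 0.025584 m
B total: 0.065184 m
Difference: 0.164264 − 0.065184 = 0.09908 m

A: 16.4 cm; B: 6.52 cm; difference 9.91 cm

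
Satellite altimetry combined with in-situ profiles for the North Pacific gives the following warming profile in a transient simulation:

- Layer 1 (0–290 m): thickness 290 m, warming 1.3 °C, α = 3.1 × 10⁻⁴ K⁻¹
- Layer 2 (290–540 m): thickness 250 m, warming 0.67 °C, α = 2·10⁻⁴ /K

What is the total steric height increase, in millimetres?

0–290 m: 290 × 3.1×10⁻⁴ × 1.3 = 0.11687 m
290–540 m: 2×10⁻⁴ × 0.67 × 250 = 0.03350 m
Δh = 0.11687 + 0.03350 = 0.15037 m

Δh ≈ 150 mm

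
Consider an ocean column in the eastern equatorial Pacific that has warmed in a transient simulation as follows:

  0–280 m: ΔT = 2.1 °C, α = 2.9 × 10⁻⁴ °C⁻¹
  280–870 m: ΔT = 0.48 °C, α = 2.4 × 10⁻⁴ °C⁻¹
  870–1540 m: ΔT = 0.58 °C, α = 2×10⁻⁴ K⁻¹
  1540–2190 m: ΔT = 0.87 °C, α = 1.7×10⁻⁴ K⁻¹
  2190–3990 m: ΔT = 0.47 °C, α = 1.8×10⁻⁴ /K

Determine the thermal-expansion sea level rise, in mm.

560 mm of thermosteric rise

Layer 1: 2.1 × 2.9×10⁻⁴ × 280 = 0.17052 m
280–870 m: 0.48 × 590 × 2.4×10⁻⁴ = 0.067968 m
670 × 0.58 × 2×10⁻⁴ = 0.07772 m
1540–2190 m: 650 × 1.7×10⁻⁴ × 0.87 = 0.096135 m
Layer 5: 0.47 × 1.8×10⁻⁴ × 1800 = 0.15228 m
Δh = 0.17052 + 0.067968 + 0.07772 + 0.096135 + 0.15228 = 0.564623 m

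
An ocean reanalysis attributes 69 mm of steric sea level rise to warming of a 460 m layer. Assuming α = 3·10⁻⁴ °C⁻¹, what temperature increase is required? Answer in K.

ΔT = Δh/(αH) = 0.069 / (3×10⁻⁴ × 460) = 0.5000 K

0.50 K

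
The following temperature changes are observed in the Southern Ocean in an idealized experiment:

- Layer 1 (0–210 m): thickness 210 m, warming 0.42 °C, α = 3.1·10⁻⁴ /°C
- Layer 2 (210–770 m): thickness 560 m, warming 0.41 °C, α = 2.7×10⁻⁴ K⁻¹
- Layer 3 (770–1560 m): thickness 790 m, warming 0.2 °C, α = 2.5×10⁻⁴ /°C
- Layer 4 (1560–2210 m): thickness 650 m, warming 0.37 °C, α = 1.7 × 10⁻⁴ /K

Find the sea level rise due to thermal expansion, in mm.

0–210 m: 3.1×10⁻⁴ × 0.42 × 210 = 0.027342 m
210–770 m: 2.7×10⁻⁴ × 560 × 0.41 = 0.061992 m
770–1560 m: 790 × 2.5×10⁻⁴ × 0.2 = 0.03950 m
650 × 1.7×10⁻⁴ × 0.37 = 0.040885 m
Δh = 0.027342 + 0.061992 + 0.03950 + 0.040885 = 0.169719 m

about 170 mm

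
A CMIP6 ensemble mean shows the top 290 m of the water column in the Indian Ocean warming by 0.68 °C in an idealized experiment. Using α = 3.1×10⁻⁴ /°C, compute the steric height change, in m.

Δh ≈ 0.0611 m

Δh = αΔT·H = 3.1×10⁻⁴ × 0.68 × 290 = 0.061132 m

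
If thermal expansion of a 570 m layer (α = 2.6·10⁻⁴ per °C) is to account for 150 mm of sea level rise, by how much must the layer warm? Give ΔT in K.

ΔT = Δh/(αH) = 0.15 / (2.6×10⁻⁴ × 570) ≈ 1.012 K

ΔT ≈ 1.01 K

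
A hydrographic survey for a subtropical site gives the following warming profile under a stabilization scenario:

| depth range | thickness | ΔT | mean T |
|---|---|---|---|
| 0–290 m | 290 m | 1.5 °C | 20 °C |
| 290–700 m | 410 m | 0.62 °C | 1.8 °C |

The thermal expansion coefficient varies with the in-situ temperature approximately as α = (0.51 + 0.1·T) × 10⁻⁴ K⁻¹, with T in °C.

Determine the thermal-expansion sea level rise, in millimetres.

about 127 mm

Layer 1: α = (0.51 + 0.1×20)×10⁻⁴ = 2.51×10⁻⁴ K⁻¹
Layer 2: α = (0.51 + 0.1×1.8)×10⁻⁴ = 0.69×10⁻⁴ K⁻¹
2.51×10⁻⁴ × 1.5 × 290 = 0.109185 m
290–700 m: 0.69×10⁻⁴ × 0.62 × 410 = 0.0175398 m
Δh = 0.109185 + 0.0175398 = 0.1267248 m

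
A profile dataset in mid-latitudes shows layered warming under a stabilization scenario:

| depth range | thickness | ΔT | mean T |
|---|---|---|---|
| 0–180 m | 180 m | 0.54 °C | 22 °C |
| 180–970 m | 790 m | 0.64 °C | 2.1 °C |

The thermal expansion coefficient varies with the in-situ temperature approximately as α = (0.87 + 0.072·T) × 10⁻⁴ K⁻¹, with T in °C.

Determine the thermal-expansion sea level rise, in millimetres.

Layer 1: α = (0.87 + 0.072×22)×10⁻⁴ = 2.454×10⁻⁴ K⁻¹
Layer 2: α = (0.87 + 0.072×2.1)×10⁻⁴ = 1.0212×10⁻⁴ K⁻¹
Layer 1: 2.454×10⁻⁴ × 0.54 × 180 = 0.02385288 m
Layer 2: 790 × 0.64 × 1.0212×10⁻⁴ = 0.051631872 m
Δh = 0.02385288 + 0.051631872 = 0.075484752 m ≈ 75.5 mm

Δh ≈ 75.5 mm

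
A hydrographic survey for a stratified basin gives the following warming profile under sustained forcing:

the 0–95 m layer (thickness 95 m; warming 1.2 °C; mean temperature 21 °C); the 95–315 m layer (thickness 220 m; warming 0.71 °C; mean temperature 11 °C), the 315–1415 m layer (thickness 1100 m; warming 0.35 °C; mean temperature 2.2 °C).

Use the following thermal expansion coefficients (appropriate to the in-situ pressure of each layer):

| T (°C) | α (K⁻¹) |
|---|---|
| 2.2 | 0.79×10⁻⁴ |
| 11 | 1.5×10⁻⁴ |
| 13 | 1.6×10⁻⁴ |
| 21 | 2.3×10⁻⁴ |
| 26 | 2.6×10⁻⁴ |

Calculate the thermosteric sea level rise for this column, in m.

Δh = 0.0801 m

Layer 1 at 21 °C → α = 2.3×10⁻⁴ K⁻¹
Layer 2 at 11 °C → α = 1.5×10⁻⁴ K⁻¹
Layer 3 at 2.2 °C → α = 0.79×10⁻⁴ K⁻¹
Layer 1: 1.2 × 2.3×10⁻⁴ × 95 = 0.02622 m
95–315 m: 1.5×10⁻⁴ × 0.71 × 220 = 0.02343 m
Layer 3: 0.35 × 1100 × 0.79×10⁻⁴ = 0.030415 m
Δh = 0.02622 + 0.02343 + 0.030415 = 0.080065 m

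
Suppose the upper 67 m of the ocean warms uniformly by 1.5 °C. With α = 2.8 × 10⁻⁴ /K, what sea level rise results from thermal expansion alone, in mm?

Δh = αΔT·H = 2.8×10⁻⁴ × 1.5 × 67 = 0.02814 m

28 mm of thermosteric rise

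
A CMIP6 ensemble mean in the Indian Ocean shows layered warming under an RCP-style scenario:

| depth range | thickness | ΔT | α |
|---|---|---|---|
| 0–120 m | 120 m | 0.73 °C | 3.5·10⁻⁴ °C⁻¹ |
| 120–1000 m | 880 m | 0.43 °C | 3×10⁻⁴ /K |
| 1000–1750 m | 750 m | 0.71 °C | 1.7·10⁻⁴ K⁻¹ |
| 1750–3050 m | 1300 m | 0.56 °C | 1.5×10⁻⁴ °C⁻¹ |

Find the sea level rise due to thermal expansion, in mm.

Layer 1: 3.5×10⁻⁴ × 0.73 × 120 = 0.03066 m
Layer 2: 880 × 0.43 × 3×10⁻⁴ = 0.11352 m
750 × 1.7×10⁻⁴ × 0.71 = 0.090525 m
Layer 4: 0.56 × 1300 × 1.5×10⁻⁴ = 0.10920 m
Δh = 0.03066 + 0.11352 + 0.090525 + 0.10920 = 0.343905 m

Δh ≈ 340 mm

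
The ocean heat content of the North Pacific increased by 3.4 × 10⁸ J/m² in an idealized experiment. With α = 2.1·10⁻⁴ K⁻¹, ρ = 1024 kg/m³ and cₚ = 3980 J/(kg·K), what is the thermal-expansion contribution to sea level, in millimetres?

17.5 mm of thermosteric rise

Δh = αQ/(ρcₚ) = 2.1×10⁻⁴ × 3.4×10⁸ / (1024 × 3980) ≈ 0.017519 m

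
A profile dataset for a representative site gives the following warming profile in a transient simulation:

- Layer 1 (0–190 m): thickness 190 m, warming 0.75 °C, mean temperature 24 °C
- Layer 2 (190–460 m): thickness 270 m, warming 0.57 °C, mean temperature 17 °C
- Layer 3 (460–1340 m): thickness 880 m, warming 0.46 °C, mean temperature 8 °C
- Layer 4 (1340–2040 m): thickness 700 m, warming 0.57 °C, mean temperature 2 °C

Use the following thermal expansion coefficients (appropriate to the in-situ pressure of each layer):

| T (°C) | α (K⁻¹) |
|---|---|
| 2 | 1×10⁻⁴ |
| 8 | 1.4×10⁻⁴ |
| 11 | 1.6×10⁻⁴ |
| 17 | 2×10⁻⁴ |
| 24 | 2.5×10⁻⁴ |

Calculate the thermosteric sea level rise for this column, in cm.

Layer 1 at 24 °C → α = 2.5×10⁻⁴ K⁻¹
Layer 2 at 17 °C → α = 2×10⁻⁴ K⁻¹
Layer 3 at 8 °C → α = 1.4×10⁻⁴ K⁻¹
Layer 4 at 2 °C → α = 1×10⁻⁴ K⁻¹
0–190 m: 2.5×10⁻⁴ × 0.75 × 190 = 0.035625 m
270 × 0.57 × 2×10⁻⁴ = 0.03078 m
Layer 3: 0.46 × 880 × 1.4×10⁻⁴ = 0.056672 m
Layer 4: 0.57 × 700 × 1×10⁻⁴ = 0.03990 m
Δh = 0.035625 + 0.03078 + 0.056672 + 0.03990 = 0.162977 m

Δh ≈ 16.3 cm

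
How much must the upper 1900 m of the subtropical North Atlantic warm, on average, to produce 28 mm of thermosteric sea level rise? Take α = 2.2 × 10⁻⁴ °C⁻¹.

ΔT = Δh/(αH) = 0.028 / (2.2×10⁻⁴ × 1900) ≈ 0.06699 K

about 0.067 K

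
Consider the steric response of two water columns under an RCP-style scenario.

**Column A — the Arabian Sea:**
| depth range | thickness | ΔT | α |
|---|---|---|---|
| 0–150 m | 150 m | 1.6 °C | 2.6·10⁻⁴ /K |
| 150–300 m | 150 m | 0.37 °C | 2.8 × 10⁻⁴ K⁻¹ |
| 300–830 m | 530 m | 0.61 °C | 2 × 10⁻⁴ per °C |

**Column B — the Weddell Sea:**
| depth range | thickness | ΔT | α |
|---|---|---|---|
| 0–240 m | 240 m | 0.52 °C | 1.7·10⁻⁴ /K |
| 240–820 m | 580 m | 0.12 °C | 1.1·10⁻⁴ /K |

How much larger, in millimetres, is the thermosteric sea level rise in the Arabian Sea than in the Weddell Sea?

A 0–150 m: 150 × 1.6 × 2.6×10⁻⁴ = 0.06240 m
A 0.37 × 2.8×10⁻⁴ × 150 = 0.01554 m
A Layer 3: 2×10⁻⁴ × 530 × 0.61 = 0.06466 m
A total: 0.14260 m
B 0–240 m: 240 × 1.7×10⁻⁴ × 0.52 = 0.021216 m
B Layer 2: 580 × 0.12 × 1.1×10⁻⁴ = 0.007656 m
B total: 0.028872 m
Difference: 0.14260 − 0.028872 = 0.113728 m

Δh_A − Δh_B ≈ 110 mm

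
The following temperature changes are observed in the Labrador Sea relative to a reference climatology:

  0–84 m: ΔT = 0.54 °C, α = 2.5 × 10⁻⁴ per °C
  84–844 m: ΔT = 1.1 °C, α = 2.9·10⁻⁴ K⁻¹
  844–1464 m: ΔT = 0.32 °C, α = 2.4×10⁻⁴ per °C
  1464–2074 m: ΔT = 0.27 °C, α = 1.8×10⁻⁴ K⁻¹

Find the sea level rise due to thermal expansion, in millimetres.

2.5×10⁻⁴ × 84 × 0.54 = 0.01134 m
84–844 m: 1.1 × 760 × 2.9×10⁻⁴ = 0.24244 m
0.32 × 620 × 2.4×10⁻⁴ = 0.047616 m
1464–2074 m: 1.8×10⁻⁴ × 0.27 × 610 = 0.029646 m
Δh = 0.01134 + 0.24244 + 0.047616 + 0.029646 = 0.331042 m ≈ 331 mm

Δh ≈ 331 mm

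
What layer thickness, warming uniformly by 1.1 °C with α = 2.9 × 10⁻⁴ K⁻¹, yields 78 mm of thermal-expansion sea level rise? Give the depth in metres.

H = Δh/(αΔT) = 0.078 / (2.9×10⁻⁴ × 1.1) ≈ 244.5 m

H ≈ 245 m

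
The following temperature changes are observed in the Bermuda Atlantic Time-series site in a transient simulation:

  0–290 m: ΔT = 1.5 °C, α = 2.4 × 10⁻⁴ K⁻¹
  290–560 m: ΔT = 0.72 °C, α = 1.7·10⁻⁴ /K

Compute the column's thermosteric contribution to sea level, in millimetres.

about 140 mm

0–290 m: 1.5 × 2.4×10⁻⁴ × 290 = 0.10440 m
Layer 2: 0.72 × 1.7×10⁻⁴ × 270 = 0.033048 m
Δh = 0.10440 + 0.033048 = 0.137448 m ≈ 140 mm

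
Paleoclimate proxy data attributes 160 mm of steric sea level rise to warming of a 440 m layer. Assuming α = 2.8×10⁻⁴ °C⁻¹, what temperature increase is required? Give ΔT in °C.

1.3 °C

ΔT = Δh/(αH) = 0.16 / (2.8×10⁻⁴ × 440) ≈ 1.299 °C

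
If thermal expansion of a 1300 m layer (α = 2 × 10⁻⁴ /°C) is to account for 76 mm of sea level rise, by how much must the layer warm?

ΔT ≈ 0.292 °C

ΔT = Δh/(αH) = 0.076 / (2×10⁻⁴ × 1300) ≈ 0.2923 °C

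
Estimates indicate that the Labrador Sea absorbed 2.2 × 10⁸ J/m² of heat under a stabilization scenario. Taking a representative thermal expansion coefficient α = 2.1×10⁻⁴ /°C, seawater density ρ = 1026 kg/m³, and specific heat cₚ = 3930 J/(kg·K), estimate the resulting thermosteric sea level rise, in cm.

1.15 cm of thermosteric rise

Δh = αQ/(ρcₚ) = 2.1×10⁻⁴ × 2.2×10⁸ / (1026 × 3930) ≈ 0.011458 m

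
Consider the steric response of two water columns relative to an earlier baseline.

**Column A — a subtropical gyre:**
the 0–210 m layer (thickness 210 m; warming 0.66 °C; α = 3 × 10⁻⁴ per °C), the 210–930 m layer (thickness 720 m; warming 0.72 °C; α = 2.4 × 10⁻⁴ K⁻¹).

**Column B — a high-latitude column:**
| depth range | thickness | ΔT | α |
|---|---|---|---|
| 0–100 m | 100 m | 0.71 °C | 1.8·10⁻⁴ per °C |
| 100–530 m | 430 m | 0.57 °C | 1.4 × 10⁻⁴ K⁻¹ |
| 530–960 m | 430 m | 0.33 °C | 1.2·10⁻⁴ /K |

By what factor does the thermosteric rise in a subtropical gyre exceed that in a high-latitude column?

A 0–210 m: 0.66 × 3×10⁻⁴ × 210 = 0.04158 m
A 210–930 m: 0.72 × 2.4×10⁻⁴ × 720 = 0.124416 m
A total: 0.165996 m
B 0–100 m: 100 × 0.71 × 1.8×10⁻⁴ = 0.01278 m
B Layer 2: 430 × 0.57 × 1.4×10⁻⁴ = 0.034314 m
B 530–960 m: 430 × 1.2×10⁻⁴ × 0.33 = 0.017028 m
B total: 0.064122 m
Ratio: 0.165996 / 0.064122 ≈ 2.589

≈ 2.59×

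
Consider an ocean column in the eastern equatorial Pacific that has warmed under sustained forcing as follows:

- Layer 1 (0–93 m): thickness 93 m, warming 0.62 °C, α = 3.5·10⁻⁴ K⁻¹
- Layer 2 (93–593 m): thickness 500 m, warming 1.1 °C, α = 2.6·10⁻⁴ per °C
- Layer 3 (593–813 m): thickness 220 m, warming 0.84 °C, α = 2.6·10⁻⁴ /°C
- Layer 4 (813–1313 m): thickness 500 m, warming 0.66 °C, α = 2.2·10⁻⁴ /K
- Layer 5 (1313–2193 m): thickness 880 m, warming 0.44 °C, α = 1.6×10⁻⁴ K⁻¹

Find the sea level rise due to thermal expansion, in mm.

Δh ≈ 346 mm

Layer 1: 3.5×10⁻⁴ × 93 × 0.62 = 0.020181 m
Layer 2: 1.1 × 500 × 2.6×10⁻⁴ = 0.14300 m
593–813 m: 220 × 2.6×10⁻⁴ × 0.84 = 0.048048 m
500 × 0.66 × 2.2×10⁻⁴ = 0.07260 m
Layer 5: 1.6×10⁻⁴ × 880 × 0.44 = 0.061952 m
Δh = 0.020181 + 0.14300 + 0.048048 + 0.07260 + 0.061952 = 0.345781 m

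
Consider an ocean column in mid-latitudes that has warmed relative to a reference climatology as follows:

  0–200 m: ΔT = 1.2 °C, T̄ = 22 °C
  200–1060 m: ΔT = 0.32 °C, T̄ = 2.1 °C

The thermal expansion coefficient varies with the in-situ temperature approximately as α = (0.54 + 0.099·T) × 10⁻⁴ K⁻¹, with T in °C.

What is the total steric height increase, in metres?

0.0858 m

Layer 1: α = (0.54 + 0.099×22)×10⁻⁴ = 2.718×10⁻⁴ K⁻¹
Layer 2: α = (0.54 + 0.099×2.1)×10⁻⁴ = 0.7479×10⁻⁴ K⁻¹
1.2 × 200 × 2.718×10⁻⁴ = 0.065232 m
Layer 2: 0.32 × 860 × 0.7479×10⁻⁴ = 0.020582208 m
Δh = 0.065232 + 0.020582208 = 0.085814208 m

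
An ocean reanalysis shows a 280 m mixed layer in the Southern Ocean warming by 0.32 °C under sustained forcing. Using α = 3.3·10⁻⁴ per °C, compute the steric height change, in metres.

Δh = αΔT·H = 3.3×10⁻⁴ × 0.32 × 280 = 0.029568 m

0.0296 m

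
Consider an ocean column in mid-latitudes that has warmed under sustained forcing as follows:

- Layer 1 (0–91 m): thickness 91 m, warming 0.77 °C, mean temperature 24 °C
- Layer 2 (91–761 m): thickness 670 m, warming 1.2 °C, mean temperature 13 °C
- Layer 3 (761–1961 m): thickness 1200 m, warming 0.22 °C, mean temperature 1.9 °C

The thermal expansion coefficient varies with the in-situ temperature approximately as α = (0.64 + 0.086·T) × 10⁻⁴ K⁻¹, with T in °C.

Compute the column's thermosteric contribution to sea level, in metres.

Layer 1: α = (0.64 + 0.086×24)×10⁻⁴ = 2.704×10⁻⁴ K⁻¹
Layer 2: α = (0.64 + 0.086×13)×10⁻⁴ = 1.758×10⁻⁴ K⁻¹
Layer 3: α = (0.64 + 0.086×1.9)×10⁻⁴ = 0.8034×10⁻⁴ K⁻¹
0–91 m: 0.77 × 91 × 2.704×10⁻⁴ = 0.018946928 m
Layer 2: 670 × 1.758×10⁻⁴ × 1.2 = 0.1413432 m
0.8034×10⁻⁴ × 1200 × 0.22 = 0.02120976 m
Δh = 0.018946928 + 0.1413432 + 0.02120976 = 0.181499888 m ≈ 0.18 m

0.18 m of thermosteric rise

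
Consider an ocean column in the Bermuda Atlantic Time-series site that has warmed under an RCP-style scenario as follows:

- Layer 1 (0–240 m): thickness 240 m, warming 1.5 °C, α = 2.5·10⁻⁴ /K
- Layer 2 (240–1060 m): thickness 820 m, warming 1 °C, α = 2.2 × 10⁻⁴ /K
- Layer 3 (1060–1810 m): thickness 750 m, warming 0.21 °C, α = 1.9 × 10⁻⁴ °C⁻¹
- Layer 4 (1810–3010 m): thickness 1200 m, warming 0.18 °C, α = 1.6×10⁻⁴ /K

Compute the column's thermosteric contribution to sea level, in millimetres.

2.5×10⁻⁴ × 240 × 1.5 = 0.09000 m
820 × 2.2×10⁻⁴ × 1 = 0.18040 m
1060–1810 m: 1.9×10⁻⁴ × 0.21 × 750 = 0.029925 m
Layer 4: 0.18 × 1200 × 1.6×10⁻⁴ = 0.03456 m
Δh = 0.09000 + 0.18040 + 0.029925 + 0.03456 = 0.334885 m ≈ 330 mm

about 330 mm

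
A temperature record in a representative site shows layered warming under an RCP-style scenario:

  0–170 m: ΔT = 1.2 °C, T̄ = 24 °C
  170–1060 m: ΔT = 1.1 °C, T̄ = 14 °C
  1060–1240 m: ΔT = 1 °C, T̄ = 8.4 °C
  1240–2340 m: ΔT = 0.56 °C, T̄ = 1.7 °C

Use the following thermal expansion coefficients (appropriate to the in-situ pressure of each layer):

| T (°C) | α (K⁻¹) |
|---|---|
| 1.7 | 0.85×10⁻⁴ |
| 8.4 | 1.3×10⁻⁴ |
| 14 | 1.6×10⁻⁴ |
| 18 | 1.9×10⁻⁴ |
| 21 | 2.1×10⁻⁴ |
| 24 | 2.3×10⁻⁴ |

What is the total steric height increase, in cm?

27.9 cm of thermosteric rise

Layer 1 at 24 °C → α = 2.3×10⁻⁴ K⁻¹
Layer 2 at 14 °C → α = 1.6×10⁻⁴ K⁻¹
Layer 3 at 8.4 °C → α = 1.3×10⁻⁴ K⁻¹
Layer 4 at 1.7 °C → α = 0.85×10⁻⁴ K⁻¹
Layer 1: 2.3×10⁻⁴ × 1.2 × 170 = 0.04692 m
1.1 × 1.6×10⁻⁴ × 890 = 0.15664 m
1060–1240 m: 1 × 1.3×10⁻⁴ × 180 = 0.02340 m
1100 × 0.85×10⁻⁴ × 0.56 = 0.05236 m
Δh = 0.04692 + 0.15664 + 0.02340 + 0.05236 = 0.27932 m ≈ 27.9 cm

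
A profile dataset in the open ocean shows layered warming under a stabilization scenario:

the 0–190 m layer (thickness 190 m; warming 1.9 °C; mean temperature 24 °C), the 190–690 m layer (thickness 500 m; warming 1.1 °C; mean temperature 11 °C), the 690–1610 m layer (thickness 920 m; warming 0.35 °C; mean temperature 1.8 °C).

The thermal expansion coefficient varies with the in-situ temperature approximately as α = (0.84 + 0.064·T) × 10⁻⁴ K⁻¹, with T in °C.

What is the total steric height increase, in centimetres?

Layer 1: α = (0.84 + 0.064×24)×10⁻⁴ = 2.376×10⁻⁴ K⁻¹
Layer 2: α = (0.84 + 0.064×11)×10⁻⁴ = 1.544×10⁻⁴ K⁻¹
Layer 3: α = (0.84 + 0.064×1.8)×10⁻⁴ = 0.9552×10⁻⁴ K⁻¹
0–190 m: 190 × 2.376×10⁻⁴ × 1.9 = 0.0857736 m
500 × 1.1 × 1.544×10⁻⁴ = 0.08492 m
690–1610 m: 0.9552×10⁻⁴ × 0.35 × 920 = 0.03075744 m
Δh = 0.0857736 + 0.08492 + 0.03075744 = 0.20145104 m

Δh ≈ 20 cm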